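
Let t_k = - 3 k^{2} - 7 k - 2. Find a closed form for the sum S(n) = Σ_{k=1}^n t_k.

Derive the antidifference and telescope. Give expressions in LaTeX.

S(n) = n \left(- n^{2} - 5 n - 6\right)

Compute t_(k+1)/t_k: get (3*k**2 + 13*k + 12)/(3*k**2 + 7*k + 2).
A = 1, B = 1, C = k**2 + 7*k/3 + 2/3.
Set up (1)·f(k+1) − (1)·f(k) − (k**2 + 7*k/3 + 2/3) = 0.
Bound: deg f ≤ 3.
Solve for f: f(k) = k*(k**2 + 2*k - 1)/3 (degree 3 ≤ 3).
R(k) = B(k−1)·f(k)/C(k) = k*(k**2 + 2*k - 1)/((k + 2)*(3*k + 1)); s_k = R·t_k = k*(-k**2 - 2*k + 1).
Verify: -3*k**2 - 7*k - 2 matches t_k.
Evaluate: s_(n+1) = -n**3 - 5*n**2 - 6*n - 2; subtract s_(1) = -2 ⇒ S(n) = n*(-n**2 - 5*n - 6).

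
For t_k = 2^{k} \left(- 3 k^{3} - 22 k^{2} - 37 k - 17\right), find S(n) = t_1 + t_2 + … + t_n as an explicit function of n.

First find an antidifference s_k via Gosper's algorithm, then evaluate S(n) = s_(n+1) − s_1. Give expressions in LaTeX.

S(n) = - 6 \cdot 2^{n} n^{3} - 26 \cdot 2^{n} n^{2} - 40 \cdot 2^{n} n - 14 \cdot 2^{n} + 14

Compute t_(k+1)/t_k: get 2*(3*k**3 + 31*k**2 + 90*k + 79)/(3*k**3 + 22*k**2 + 37*k + 17).
So A=2 and B=1, with C=k**3 + 22*k**2/3 + 37*k/3 + 17/3.
Solve (2)·f(k+1) − (1)·f(k) = k**3 + 22*k**2/3 + 37*k/3 + 17/3.
Degrees (0,0,3) ⇒ d ≤ 3.
Match coefficients ⇒ f(k) = (3*k**3 + 4*k**2 + 3*k - 3)/3.
Then R = B(k−1)f/C = (3*k**3 + 4*k**2 + 3*k - 3)/(3*k**3 + 22*k**2 + 37*k + 17), so s_k = R(k)·t_k = 2**k*(-3*k**3 - 4*k**2 - 3*k + 3).
Verify: 2**k*(-3*k**3 - 22*k**2 - 37*k - 17) matches t_k.
s_(n+1) = 2**(n + 1)*(-3*n**3 - 13*n**2 - 20*n - 7) and s_(1) = -14, so S(n) = -6*2**n*n**3 - 26*2**n*n**2 - 40*2**n*n - 14*2**n + 14.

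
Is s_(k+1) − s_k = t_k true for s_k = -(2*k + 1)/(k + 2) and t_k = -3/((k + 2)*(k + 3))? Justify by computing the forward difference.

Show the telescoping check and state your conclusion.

Valid: the claim telescopes to t_k.

s_(k+1) = (-2*k - 3)/(k + 3)
s_(k+1) − s_k = -3/(k**2 + 5*k + 6)
(s_(k+1) − s_k) − t_k = 0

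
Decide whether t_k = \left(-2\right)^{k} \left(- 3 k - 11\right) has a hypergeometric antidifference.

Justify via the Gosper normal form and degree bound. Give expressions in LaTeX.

The ratio is 2*(-3*k - 14)/(3*k + 11).
So A=-2 and B=1, with C=k + 11/3.
Solve (-2)·f(k+1) − (1)·f(k) = k + 11/3.
From deg A=0, deg B=0, deg C=1: d=1.
Solving with deg f ≤ 1: f(k) = -(k + 3)/3.
So s_k = (B(k−1)f/C)·t_k = (-(k + 3)/(3*k + 11))·t_k = (-2)**k*(k + 3).
Verify: (-2)**k*(-3*k - 11) matches t_k.

Yes. s_k = \left(-2\right)^{k} \left(k + 3\right).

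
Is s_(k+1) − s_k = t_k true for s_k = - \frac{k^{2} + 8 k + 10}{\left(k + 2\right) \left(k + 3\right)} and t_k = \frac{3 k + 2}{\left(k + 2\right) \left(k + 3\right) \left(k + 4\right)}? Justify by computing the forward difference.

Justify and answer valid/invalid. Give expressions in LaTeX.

valid; difference matches t_k

s_(k+1) = (-8*k - (k + 1)**2 - 18)/((k + 3)*(k + 4))
s_(k+1) − s_k = (3*k + 2)/(k**3 + 9*k**2 + 26*k + 24)
(s_(k+1) − s_k) − t_k = 0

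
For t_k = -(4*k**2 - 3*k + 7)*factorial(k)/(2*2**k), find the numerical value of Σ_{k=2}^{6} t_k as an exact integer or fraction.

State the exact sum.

Σ = -7855/8

t_(k+1)/t_k = (k + 1)*(-3*k + 4*(k + 1)**2 + 4)/(2*(4*k**2 - 3*k + 7)).
A = k/2 + 1/2, B = 1, C = k**2 - 3*k/4 + 7/4.
f must satisfy (k/2 + 1/2)·f(k+1) − (1)·f(k) = k**2 - 3*k/4 + 7/4.
Degrees (1,0,2) ⇒ d ≤ 1.
Solving with deg f ≤ 1: f(k) = (4*k - 3)/2.
Certificate R = B(k−1)f/C = 2*(4*k - 3)/(4*k**2 - 3*k + 7) gives s_k = -(4*k - 3)*factorial(k)/2**k.
Check: Δs_k = -(4*k**2 - 3*k + 7)*factorial(k)/(2*2**k). ✓
Evaluate s at k=7 and k=2: -7875/8 and -5/2; difference -7855/8.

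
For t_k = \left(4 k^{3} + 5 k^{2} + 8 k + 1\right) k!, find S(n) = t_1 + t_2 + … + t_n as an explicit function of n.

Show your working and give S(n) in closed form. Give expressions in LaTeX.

S(n) = n \left(4 n + 5\right) \left(n + 1\right)!

Compute t_(k+1)/t_k: get (4*k**4 + 21*k**3 + 47*k**2 + 48*k + 18)/(4*k**3 + 5*k**2 + 8*k + 1).
A = k + 1, B = 1, C = k**3 + 5*k**2/4 + 2*k + 1/4.
Solve (k + 1)·f(k+1) − (1)·f(k) = k**3 + 5*k**2/4 + 2*k + 1/4.
From deg A=1, deg B=0, deg C=3: d=2.
Match coefficients ⇒ f(k) = (k - 1)*(4*k + 1)/4.
R(k) = B(k−1)·f(k)/C(k) = (k - 1)*(4*k + 1)/(4*k**3 + 5*k**2 + 8*k + 1); s_k = R·t_k = (k - 1)*(4*k + 1)*factorial(k).
Verify: (4*k**3 + 5*k**2 + 8*k + 1)*factorial(k) matches t_k.
Σ_(k=1)^n t_k = s_(n+1) − s_(1) = (n*(4*n + 5)*factorial(n + 1)) − (0), i.e. n*(4*n + 5)*factorial(n + 1).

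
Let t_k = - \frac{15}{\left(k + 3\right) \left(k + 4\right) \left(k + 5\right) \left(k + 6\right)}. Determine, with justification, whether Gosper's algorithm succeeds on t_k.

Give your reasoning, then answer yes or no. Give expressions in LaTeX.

Yes. s_k = \frac{k \left(- k^{2} - 12 k - 47\right)}{12 \left(k + 3\right) \left(k + 4\right) \left(k + 5\right)}.

Compute t_(k+1)/t_k: get (k + 3)/(k + 7).
Normal form (A,B,C) = (k + 3, k + 7, 1).
Set up (k + 3)·f(k+1) − (k + 6)·f(k) − (1) = 0.
Bound: deg f ≤ 3.
Solve for f: f(k) = k*(k**2 + 12*k + 47)/180 (degree 3 ≤ 3).
So s_k = (B(k−1)f/C)·t_k = (k*(k + 6)*(k**2 + 12*k + 47)/180)·t_k = k*(-k**2 - 12*k - 47)/(12*(k + 3)*(k + 4)*(k + 5)).
s_(k+1) − s_k = -15/(k**4 + 18*k**3 + 119*k**2 + 342*k + 360) = t_k.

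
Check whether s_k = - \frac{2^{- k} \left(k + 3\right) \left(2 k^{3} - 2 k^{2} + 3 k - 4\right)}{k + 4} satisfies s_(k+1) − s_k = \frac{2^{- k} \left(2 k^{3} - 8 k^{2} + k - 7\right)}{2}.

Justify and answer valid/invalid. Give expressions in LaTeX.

s_(k+1) = (-2*k**4 - 12*k**3 - 21*k**2 - 19*k + 4)/(2*2**k*(k + 5))
s_(k+1) − s_k = (2*k**5 + 8*k**4 - 35*k**3 - 123*k**2 - 46*k - 104)/(2*2**k*(k**2 + 9*k + 20))
(s_(k+1) − s_k) − t_k = (-2*k**4 - 4*k**3 + 35*k**2 - 3*k + 36)/(2*2**k*(k**2 + 9*k + 20))

Invalid: residual \frac{2^{- k} \left(- 2 k^{4} - 4 k^{3} + 35 k^{2} - 3 k + 36\right)}{2 \left(k^{2} + 9 k + 20\right)} ≠ 0.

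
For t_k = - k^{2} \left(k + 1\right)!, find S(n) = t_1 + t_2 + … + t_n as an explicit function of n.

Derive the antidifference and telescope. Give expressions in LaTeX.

S(n) = - n \left(n + 2\right)! + \left(n + 2\right)! - 2

Step 1: r(k) = (k + 1)**2*(k + 2)/k**2.
Take A(k)=k + 2, B(k)=1, C(k)=k**2.
Need (k + 2)·f(k+1) − (1)·f(k) = k**2.
d = 1 from the (1,0,2) case.
Coefficient equations give f(k) = k - 2.
Then R = B(k−1)f/C = (k - 2)/k**2, so s_k = R(k)·t_k = -(k - 2)*factorial(k + 1).
Verify: -k**2*factorial(k + 1) matches t_k.
Σ_(k=1)^n t_k = s_(n+1) − s_(1) = (-(n - 1)*factorial(n + 2)) − (2), i.e. -n*factorial(n + 2) + factorial(n + 2) - 2.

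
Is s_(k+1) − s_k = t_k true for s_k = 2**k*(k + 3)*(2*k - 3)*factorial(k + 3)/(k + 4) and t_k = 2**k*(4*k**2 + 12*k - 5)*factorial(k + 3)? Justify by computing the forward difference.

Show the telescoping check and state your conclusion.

s_(k+1) = 2**(k + 1)*(k + 4)*(2*k - 1)*factorial(k + 4)/(k + 5)
s_(k+1) − s_k = 2**k*(4*k**4 + 44*k**3 + 155*k**2 + 154*k - 83)*factorial(k + 3)/((k + 4)*(k + 5))
(s_(k+1) − s_k) − t_k = -2**k*(4*k**3 + 28*k**2 + 41*k - 17)*factorial(k + 3)/((k + 4)*(k + 5))

Invalid: residual -2**k*(4*k**3 + 28*k**2 + 41*k - 17)*factorial(k + 3)/((k + 4)*(k + 5)) ≠ 0.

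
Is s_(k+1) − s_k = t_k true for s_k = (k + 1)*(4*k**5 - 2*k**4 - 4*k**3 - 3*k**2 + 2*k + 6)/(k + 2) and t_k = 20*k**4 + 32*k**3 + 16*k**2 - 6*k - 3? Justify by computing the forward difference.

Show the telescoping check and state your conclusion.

s_(k+1) = (4*k**6 + 26*k**5 + 64*k**4 + 69*k**3 + 22*k**2 - 5*k + 6)/(k + 3)
s_(k+1) − s_k = 2*(10*k**6 + 58*k**5 + 111*k**4 + 91*k**3 + 17*k**2 - 17*k - 3)/(k**2 + 5*k + 6)
(s_(k+1) − s_k) − t_k = (-16*k**5 - 74*k**4 - 84*k**3 - 29*k**2 + 17*k + 12)/(k**2 + 5*k + 6)

Invalid: residual (-16*k**5 - 74*k**4 - 84*k**3 - 29*k**2 + 17*k + 12)/(k**2 + 5*k + 6) ≠ 0.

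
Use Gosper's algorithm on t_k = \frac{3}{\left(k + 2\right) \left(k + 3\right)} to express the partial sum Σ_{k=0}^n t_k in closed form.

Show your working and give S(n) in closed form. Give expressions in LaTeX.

Step 1: r(k) = (k + 2)/(k + 4).
So A=k + 2 and B=k + 4, with C=1.
Set up (k + 2)·f(k+1) − (k + 3)·f(k) − (1) = 0.
From deg A=1, deg B=1, deg C=0: d=1.
Solve for f: f(k) = k/2 (degree 1 ≤ 1).
So s_k = (B(k−1)f/C)·t_k = (k*(k + 3)/2)·t_k = 3*k/(2*(k + 2)).
Check: Δs_k = 3/(k**2 + 5*k + 6). ✓
Σ_(k=0)^n t_k = s_(n+1) − s_(0) = (3*(n + 1)/(2*(n + 3))) − (0), i.e. 3*(n + 1)/(2*(n + 3)).

S(n) = \frac{3 \left(n + 1\right)}{2 \left(n + 3\right)}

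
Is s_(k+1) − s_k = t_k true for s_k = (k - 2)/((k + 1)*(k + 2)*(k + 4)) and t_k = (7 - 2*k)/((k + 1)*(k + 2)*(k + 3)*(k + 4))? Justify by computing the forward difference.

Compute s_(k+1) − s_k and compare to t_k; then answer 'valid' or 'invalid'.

Invalid: residual 3*(k - 3)/(k**5 + 15*k**4 + 85*k**3 + 225*k**2 + 274*k + 120) ≠ 0.

s_(k+1) = (k - 1)/((k + 2)*(k + 3)*(k + 5))
s_(k+1) − s_k = 2*(13 - k**2)/(k**5 + 15*k**4 + 85*k**3 + 225*k**2 + 274*k + 120)
(s_(k+1) − s_k) − t_k = 3*(k - 3)/(k**5 + 15*k**4 + 85*k**3 + 225*k**2 + 274*k + 120)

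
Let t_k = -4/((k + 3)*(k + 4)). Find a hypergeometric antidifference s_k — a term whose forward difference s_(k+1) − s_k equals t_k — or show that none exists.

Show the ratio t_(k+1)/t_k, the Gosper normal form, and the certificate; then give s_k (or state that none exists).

s_k = -4*k/(3*k + 9)

The ratio is (k + 3)/(k + 5).
So A=k + 3 and B=k + 5, with C=1.
Set up (k + 3)·f(k+1) − (k + 4)·f(k) − (1) = 0.
d = 1 from the (1,1,0) case.
Coefficient equations give f(k) = k/3.
R(k) = B(k−1)·f(k)/C(k) = k*(k + 4)/3; s_k = R·t_k = -4*k/(3*k + 9).
s_(k+1) − s_k = -4/(k**2 + 7*k + 12) = t_k.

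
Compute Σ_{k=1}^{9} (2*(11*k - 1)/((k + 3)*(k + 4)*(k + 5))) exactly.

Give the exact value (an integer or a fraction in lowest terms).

Ratio r(k) = (k + 3)*(11*k + 10)/((k + 6)*(11*k - 1)).
Take A(k)=k + 3, B(k)=k + 6, C(k)=k - 1/11.
f must satisfy (k + 3)·f(k+1) − (k + 5)·f(k) = k - 1/11.
Degrees (1,1,1) ⇒ d ≤ 2.
A polynomial solution: f(k) = k*(4*k - 5)/33.
Then R = B(k−1)f/C = k*(k + 5)*(4*k - 5)/(3*(11*k - 1)), so s_k = R(k)·t_k = 2*k*(4*k - 5)/(3*(k + 3)*(k + 4)).
Δs = 2*(11*k - 1)/(k**3 + 12*k**2 + 47*k + 60), as required.
Σ_(k=1)^(9) t_k = s_(10) − s_(1) = 50/39 − (-1/30) = 171/130.

Σ = 171/130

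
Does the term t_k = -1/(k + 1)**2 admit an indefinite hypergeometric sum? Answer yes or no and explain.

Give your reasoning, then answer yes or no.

Compute t_(k+1)/t_k: get (k + 1)**2/(k + 2)**2.
Factor: A=k**2 + 2*k + 1; B=k**2 + 4*k + 4; C=1.
Set up (k**2 + 2*k + 1)·f(k+1) − (k**2 + 2*k + 1)·f(k) − (1) = 0.
deg f ≤ 0 (via 2,2,0).
Generic f = c0 gives residual -1; -1 = 0 cannot hold, so t_k is not Gosper-summable.

No — t_k has no hypergeometric antidifference.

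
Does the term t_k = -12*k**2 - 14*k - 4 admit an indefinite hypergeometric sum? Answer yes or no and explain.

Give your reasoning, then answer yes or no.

Compute t_(k+1)/t_k: get (6*k**2 + 19*k + 15)/(6*k**2 + 7*k + 2).
So A=1 and B=1, with C=k**2 + 7*k/6 + 1/3.
Need (1)·f(k+1) − (1)·f(k) = k**2 + 7*k/6 + 1/3.
Degrees (0,0,2) ⇒ d ≤ 3.
Solving with deg f ≤ 3: f(k) = k*(4*k**2 + k - 1)/12.
Certificate R = B(k−1)f/C = k*(4*k**2 + k - 1)/(2*(2*k + 1)*(3*k + 2)) gives s_k = k*(-4*k**2 - k + 1).
Δs = -12*k**2 - 14*k - 4, as required.

Yes. s_k = k*(-4*k**2 - k + 1).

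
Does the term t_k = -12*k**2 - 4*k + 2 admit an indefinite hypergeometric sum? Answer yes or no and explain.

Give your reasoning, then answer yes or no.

Yes. s_k = 2*k*(-2*k**2 + 2*k + 1).

Compute t_(k+1)/t_k: get (6*k**2 + 14*k + 7)/(6*k**2 + 2*k - 1).
Take A(k)=1, B(k)=1, C(k)=k**2 + k/3 - 1/6.
Set up (1)·f(k+1) − (1)·f(k) − (k**2 + k/3 - 1/6) = 0.
d = 3 from the (0,0,2) case.
Solving with deg f ≤ 3: f(k) = k*(2*k**2 - 2*k - 1)/6.
Certificate R = B(k−1)f/C = k*(2*k**2 - 2*k - 1)/(6*k**2 + 2*k - 1) gives s_k = 2*k*(-2*k**2 + 2*k + 1).
Verify: -12*k**2 - 4*k + 2 matches t_k.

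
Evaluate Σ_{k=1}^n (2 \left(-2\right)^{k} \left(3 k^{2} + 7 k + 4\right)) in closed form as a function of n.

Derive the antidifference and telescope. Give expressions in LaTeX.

Ratio r(k) = 2*(-3*k**2 - 13*k - 14)/(3*k**2 + 7*k + 4).
Gosper form: A/B · C(k+1)/C(k) with A=-2, B=1, C=k**2 + 7*k/3 + 4/3.
Solve (-2)·f(k+1) − (1)·f(k) = k**2 + 7*k/3 + 4/3.
deg f ≤ 2 (via 0,0,2).
Solving with deg f ≤ 2: f(k) = -k*(k + 1)/3.
Certificate R = B(k−1)f/C = -k/(3*k + 4) gives s_k = (-2)**(k + 1)*k*(k + 1).
Verify: 2*(-2)**k*(k + 1)*(3*k + 4) matches t_k.
s_(n+1) = (-2)**(n + 2)*(n**2 + 3*n + 2) and s_(1) = 8, so S(n) = 4*(-2)**n*n**2 + 12*(-2)**n*n + 8*(-2)**n - 8.

S(n) = 4 \left(-2\right)^{n} n^{2} + 12 \left(-2\right)^{n} n + 8 \left(-2\right)^{n} - 8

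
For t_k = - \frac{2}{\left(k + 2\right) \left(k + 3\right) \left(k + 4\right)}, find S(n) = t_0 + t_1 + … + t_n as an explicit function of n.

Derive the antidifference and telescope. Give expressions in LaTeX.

S(n) = \frac{- n^{2} - 7 n - 6}{6 \left(n^{2} + 7 n + 12\right)}

r(k) = (k + 2)/(k + 5) after simplifying.
Gosper form: A/B · C(k+1)/C(k) with A=k + 2, B=k + 5, C=1.
f must satisfy (k + 2)·f(k+1) − (k + 4)·f(k) = 1.
From deg A=1, deg B=1, deg C=0: d=2.
Match coefficients ⇒ f(k) = k*(k + 5)/12.
Get s_k = R·t_k = k*(-k - 5)/(6*(k + 2)*(k + 3)) with R(k) = B(k−1)f(k)/C(k) = k*(k + 4)*(k + 5)/12.
s_(k+1) − s_k = -2/(k**3 + 9*k**2 + 26*k + 24) = t_k.
Evaluate: s_(n+1) = (-n**2 - 7*n - 6)/(6*(n**2 + 7*n + 12)); subtract s_(0) = 0 ⇒ S(n) = (-n**2 - 7*n - 6)/(6*(n**2 + 7*n + 12)).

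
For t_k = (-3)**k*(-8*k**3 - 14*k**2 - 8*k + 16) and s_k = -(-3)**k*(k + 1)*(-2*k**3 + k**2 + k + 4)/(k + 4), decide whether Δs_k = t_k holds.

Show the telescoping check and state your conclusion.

Invalid: residual (-3)**(k + 1)*(-8*k**4 - 48*k**3 - 63*k**2 - 15*k + 68)/(k**2 + 9*k + 20) ≠ 0.

s_(k+1) = 3*(-3)**k*(k + 2)*(k - 2*(k + 1)**3 + (k + 1)**2 + 5)/(k + 5)
s_(k+1) − s_k = (-3)**k*(-8*k**5 - 62*k**4 - 150*k**3 - 147*k**2 + 29*k + 116)/(k**2 + 9*k + 20)
(s_(k+1) − s_k) − t_k = (-3)**(k + 1)*(-8*k**4 - 48*k**3 - 63*k**2 - 15*k + 68)/(k**2 + 9*k + 20)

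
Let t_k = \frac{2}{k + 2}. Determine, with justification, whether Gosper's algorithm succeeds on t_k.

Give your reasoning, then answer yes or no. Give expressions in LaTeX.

The ratio is (k + 2)/(k + 3).
So A=k + 2 and B=k + 3, with C=1.
Solve (k + 2)·f(k+1) − (k + 2)·f(k) = 1.
Bound: deg f ≤ 0.
Write f(k) = c0. Then LHS − RHS = -1, requiring -1 = 0: contradictory. No certificate.

No — key equation has no polynomial f.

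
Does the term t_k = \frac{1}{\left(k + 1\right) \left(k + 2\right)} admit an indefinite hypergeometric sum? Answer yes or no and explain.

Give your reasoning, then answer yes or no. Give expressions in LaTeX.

Yes. s_k = \frac{k}{k + 1}.

Ratio r(k) = (k + 1)/(k + 3).
A = k + 1, B = k + 3, C = 1.
f must satisfy (k + 1)·f(k+1) − (k + 2)·f(k) = 1.
Degrees (1,1,0) ⇒ d ≤ 1.
Solving with deg f ≤ 1: f(k) = k.
So s_k = (B(k−1)f/C)·t_k = (k*(k + 2))·t_k = k/(k + 1).
Verify: 1/(k**2 + 3*k + 2) matches t_k.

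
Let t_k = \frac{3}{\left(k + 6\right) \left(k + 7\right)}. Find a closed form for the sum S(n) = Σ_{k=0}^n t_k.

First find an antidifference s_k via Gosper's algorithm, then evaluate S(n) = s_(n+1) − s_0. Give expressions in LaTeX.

S(n) = \frac{n + 1}{2 \left(n + 7\right)}

r(k) = (k + 6)/(k + 8) after simplifying.
Take A(k)=k + 6, B(k)=k + 8, C(k)=1.
Solve (k + 6)·f(k+1) − (k + 7)·f(k) = 1.
Bound: deg f ≤ 1.
Coefficient equations give f(k) = k/6.
So s_k = (B(k−1)f/C)·t_k = (k*(k + 7)/6)·t_k = k/(2*(k + 6)).
Check: Δs_k = 3/(k**2 + 13*k + 42). ✓
Telescope: S(n) = s_(n+1) − s_(0) = (n + 1)/(2*(n + 7)) − (0) = (n + 1)/(2*(n + 7)).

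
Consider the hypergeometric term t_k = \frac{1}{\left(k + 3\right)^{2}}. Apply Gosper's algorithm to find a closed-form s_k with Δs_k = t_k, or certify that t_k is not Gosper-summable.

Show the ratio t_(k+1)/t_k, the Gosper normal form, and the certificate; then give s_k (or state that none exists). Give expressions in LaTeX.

r(k) = (k + 3)**2/(k + 4)**2 after simplifying.
Gosper form: A/B · C(k+1)/C(k) with A=k**2 + 6*k + 9, B=k**2 + 8*k + 16, C=1.
Key eq: (k**2 + 6*k + 9)·f(k+1) = (k**2 + 6*k + 9)·f(k) + (1).
deg f ≤ 0 (via 2,2,0).
Generic f = c0 gives residual -1; -1 = 0 cannot hold, so t_k is not Gosper-summable.

not Gosper-summable; s_k does not exist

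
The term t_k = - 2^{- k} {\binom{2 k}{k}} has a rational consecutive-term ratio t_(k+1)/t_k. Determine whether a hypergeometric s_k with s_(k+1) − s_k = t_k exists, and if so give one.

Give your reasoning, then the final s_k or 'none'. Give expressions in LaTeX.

The ratio is (2*k + 1)/(k + 1).
Take A(k)=2*k + 1, B(k)=k + 1, C(k)=1.
Solve (2*k + 1)·f(k+1) − (k)·f(k) = 1.
From deg A=1, deg B=1, deg C=0: d=-1.
Negative degree bound (-1): no f exists, t_k not Gosper-summable.

none (Gosper's algorithm certifies no s_k)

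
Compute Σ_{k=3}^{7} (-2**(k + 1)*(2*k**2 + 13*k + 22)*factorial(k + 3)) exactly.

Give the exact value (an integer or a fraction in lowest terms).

t_(k+1)/t_k = 2*(2*k**3 + 25*k**2 + 105*k + 148)/(2*k**2 + 13*k + 22).
So A=2*k + 8 and B=1, with C=k**2 + 13*k/2 + 11.
Solve (2*k + 8)·f(k+1) − (1)·f(k) = k**2 + 13*k/2 + 11.
deg f ≤ 1 (via 1,0,2).
A polynomial solution: f(k) = (k + 2)/2.
Get s_k = R·t_k = -2**(k + 1)*(k + 2)*factorial(k + 3) with R(k) = B(k−1)f(k)/C(k) = (k + 2)/(2*k**2 + 13*k + 22).
Verify: -2**(k + 1)*(2*k**2 + 13*k + 22)*factorial(k + 3) matches t_k.
Sum = s_(8) − s_(3); s_(8) = -204374016000, s_(3) = -57600 ⇒ -204373958400.

Σ = -204373958400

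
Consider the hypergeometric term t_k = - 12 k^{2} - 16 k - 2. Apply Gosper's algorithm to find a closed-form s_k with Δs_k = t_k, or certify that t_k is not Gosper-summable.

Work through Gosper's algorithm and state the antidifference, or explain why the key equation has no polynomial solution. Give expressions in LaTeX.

s_k = 2 k \left(- 2 k^{2} - k + 2\right)

Step 1: r(k) = (6*k**2 + 20*k + 15)/(6*k**2 + 8*k + 1).
Gosper form: A/B · C(k+1)/C(k) with A=1, B=1, C=k**2 + 4*k/3 + 1/6.
f must satisfy (1)·f(k+1) − (1)·f(k) = k**2 + 4*k/3 + 1/6.
deg f ≤ 3 (via 0,0,2).
A polynomial solution: f(k) = k*(2*k**2 + k - 2)/6.
Get s_k = R·t_k = 2*k*(-2*k**2 - k + 2) with R(k) = B(k−1)f(k)/C(k) = k*(2*k**2 + k - 2)/(6*k**2 + 8*k + 1).
s_(k+1) − s_k = -12*k**2 - 16*k - 2 = t_k.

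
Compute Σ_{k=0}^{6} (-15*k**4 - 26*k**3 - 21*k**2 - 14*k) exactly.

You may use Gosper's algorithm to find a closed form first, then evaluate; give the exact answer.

Σ = -47796

The ratio is (15*k**4 + 86*k**3 + 189*k**2 + 194*k + 76)/(k*(15*k**3 + 26*k**2 + 21*k + 14)).
A = 1, B = 1, C = k**4 + 26*k**3/15 + 7*k**2/5 + 14*k/15.
Key eq: (1)·f(k+1) = (1)·f(k) + (k**4 + 26*k**3/15 + 7*k**2/5 + 14*k/15).
Bound: deg f ≤ 5.
Match coefficients ⇒ f(k) = k*(k - 1)*(3*k**3 + 2*k**2 + k + 4)/15.
Then R = B(k−1)f/C = (k - 1)*(3*k**3 + 2*k**2 + k + 4)/(15*k**3 + 26*k**2 + 21*k + 14), so s_k = R(k)·t_k = k*(-3*k**4 + k**3 + k**2 - 3*k + 4).
Δs = k*(-15*k**3 - 26*k**2 - 21*k - 14), as required.
Sum = s_(7) − s_(0); s_(7) = -47796, s_(0) = 0 ⇒ -47796.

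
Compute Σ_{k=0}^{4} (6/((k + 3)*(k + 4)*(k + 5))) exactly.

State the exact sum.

Σ = 5/24

The ratio is (k + 3)/(k + 6).
Gosper form: A/B · C(k+1)/C(k) with A=k + 3, B=k + 6, C=1.
Key eq: (k + 3)·f(k+1) = (k + 5)·f(k) + (1).
From deg A=1, deg B=1, deg C=0: d=2.
Solve for f: f(k) = k*(k + 7)/24 (degree 2 ≤ 2).
Get s_k = R·t_k = k*(k + 7)/(4*(k + 3)*(k + 4)) with R(k) = B(k−1)f(k)/C(k) = k*(k + 5)*(k + 7)/24.
Check: Δs_k = 6/(k**3 + 12*k**2 + 47*k + 60). ✓
Telescoping: Σ = s_(5) − s_(0) = 5/24 − (0) = 5/24.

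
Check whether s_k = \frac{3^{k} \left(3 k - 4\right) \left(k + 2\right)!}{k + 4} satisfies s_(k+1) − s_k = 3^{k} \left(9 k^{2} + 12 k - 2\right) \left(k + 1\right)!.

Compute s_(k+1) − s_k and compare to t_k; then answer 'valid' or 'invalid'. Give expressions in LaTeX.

Invalid: residual - \frac{2 \cdot 3^{k} \left(9 k^{3} + 48 k^{2} + 43 k - 4\right) \left(k + 1\right)!}{\left(k + 4\right) \left(k + 5\right)} ≠ 0.

s_(k+1) = 3**(k + 1)*(3*k - 1)*factorial(k + 3)/(k + 5)
s_(k+1) − s_k = 3**k*(9*k**3 + 57*k**2 + 76*k - 16)*factorial(k + 2)/((k + 4)*(k + 5))
(s_(k+1) − s_k) − t_k = -2*3**k*(9*k**3 + 48*k**2 + 43*k - 4)*factorial(k + 1)/((k + 4)*(k + 5))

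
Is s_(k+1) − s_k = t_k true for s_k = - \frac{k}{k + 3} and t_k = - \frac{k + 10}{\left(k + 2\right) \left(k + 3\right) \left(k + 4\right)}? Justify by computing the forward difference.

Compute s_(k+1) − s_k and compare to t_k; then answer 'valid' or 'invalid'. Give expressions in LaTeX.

s_(k+1) = (-k - 1)/(k + 4)
s_(k+1) − s_k = -3/(k**2 + 7*k + 12)
(s_(k+1) − s_k) − t_k = 2*(2 - k)/(k**3 + 9*k**2 + 26*k + 24)

Invalid: residual \frac{2 \left(2 - k\right)}{k^{3} + 9 k^{2} + 26 k + 24} ≠ 0.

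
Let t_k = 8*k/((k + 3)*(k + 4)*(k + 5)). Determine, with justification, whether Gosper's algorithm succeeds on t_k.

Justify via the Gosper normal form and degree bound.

Yes. s_k = k*(k - 1)/((k + 3)*(k + 4)).

r(k) = (k + 1)*(k + 3)/(k*(k + 6)) after simplifying.
Normal form (A,B,C) = (k + 3, k + 6, k).
f must satisfy (k + 3)·f(k+1) − (k + 5)·f(k) = k.
deg f ≤ 2 (via 1,1,1).
Solving with deg f ≤ 2: f(k) = k*(k - 1)/8.
R(k) = B(k−1)·f(k)/C(k) = (k - 1)*(k + 5)/8; s_k = R·t_k = k*(k - 1)/((k + 3)*(k + 4)).
Check: Δs_k = 8*k/(k**3 + 12*k**2 + 47*k + 60). ✓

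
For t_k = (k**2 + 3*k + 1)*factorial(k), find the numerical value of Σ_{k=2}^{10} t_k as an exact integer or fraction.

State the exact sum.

Σ = 518918392

r(k) = (k + 1)*(3*k + (k + 1)**2 + 4)/(k**2 + 3*k + 1) after simplifying.
Normal form (A,B,C) = (k + 1, 1, k**2 + 3*k + 1).
Solve (k + 1)·f(k+1) − (1)·f(k) = k**2 + 3*k + 1.
From deg A=1, deg B=0, deg C=2: d=1.
Match coefficients ⇒ f(k) = k + 2.
Get s_k = R·t_k = (k + 2)*factorial(k) with R(k) = B(k−1)f(k)/C(k) = (k + 2)/(k**2 + 3*k + 1).
Δs = (k**2 + 3*k + 1)*factorial(k), as required.
Σ_(k=2)^(10) t_k = s_(11) − s_(2) = 518918400 − (8) = 518918392.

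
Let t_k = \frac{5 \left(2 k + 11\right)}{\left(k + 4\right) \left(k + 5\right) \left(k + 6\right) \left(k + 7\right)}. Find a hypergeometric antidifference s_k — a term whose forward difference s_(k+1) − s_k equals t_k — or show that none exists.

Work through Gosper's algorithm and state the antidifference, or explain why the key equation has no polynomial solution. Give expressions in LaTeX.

r(k) = (k + 4)*(2*k + 13)/((k + 8)*(2*k + 11)) after simplifying.
Take A(k)=k + 4, B(k)=k + 8, C(k)=k + 11/2.
Set up (k + 4)·f(k+1) − (k + 7)·f(k) − (k + 11/2) = 0.
Bound: deg f ≤ 3.
Match coefficients ⇒ f(k) = k*(k + 5)*(k + 10)/48.
So s_k = (B(k−1)f/C)·t_k = (k*(k + 5)*(k + 7)*(k + 10)/(24*(2*k + 11)))·t_k = 5*k*(k + 10)/(24*(k**2 + 10*k + 24)).
s_(k+1) − s_k = 5*(2*k + 11)/(k**4 + 22*k**3 + 179*k**2 + 638*k + 840) = t_k.

s_k = \frac{5 k \left(k + 10\right)}{24 \left(k^{2} + 10 k + 24\right)}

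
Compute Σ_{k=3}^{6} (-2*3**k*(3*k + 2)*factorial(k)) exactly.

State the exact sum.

Σ = -22044636

r(k) = 3*(k + 1)*(3*k + 5)/(3*k + 2) after simplifying.
Normal form (A,B,C) = (3*k + 3, 1, k + 2/3).
Key eq: (3*k + 3)·f(k+1) = (1)·f(k) + (k + 2/3).
Bound: deg f ≤ 0.
A polynomial solution: f(k) = 1/3.
So s_k = (B(k−1)f/C)·t_k = (1/(3*k + 2))·t_k = -2*3**k*factorial(k).
s_(k+1) − s_k = -2*3**k*(3*k + 2)*factorial(k) = t_k.
Evaluate s at k=7 and k=3: -22044960 and -324; difference -22044636.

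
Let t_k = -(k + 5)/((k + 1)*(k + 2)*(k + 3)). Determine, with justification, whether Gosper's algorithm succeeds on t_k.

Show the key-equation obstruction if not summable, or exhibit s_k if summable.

The ratio is (k + 1)*(k + 6)/((k + 4)*(k + 5)).
Factor: A=k + 1; B=k + 4; C=k + 5.
f must satisfy (k + 1)·f(k+1) − (k + 3)·f(k) = k + 5.
Degrees (1,1,1) ⇒ d ≤ 2.
Match coefficients ⇒ f(k) = k*(3*k + 7)/2.
Then R = B(k−1)f/C = k*(k + 3)*(3*k + 7)/(2*(k + 5)), so s_k = R(k)·t_k = k*(-3*k - 7)/(2*(k + 1)*(k + 2)).
s_(k+1) − s_k = (-k - 5)/(k**3 + 6*k**2 + 11*k + 6) = t_k.

Yes. s_k = k*(-3*k - 7)/(2*(k + 1)*(k + 2)).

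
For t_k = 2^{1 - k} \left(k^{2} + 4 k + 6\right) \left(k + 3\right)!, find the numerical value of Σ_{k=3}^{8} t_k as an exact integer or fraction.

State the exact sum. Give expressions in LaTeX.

r(k) = (k + 4)*(4*k + (k + 1)**2 + 10)/(2*(k**2 + 4*k + 6)) after simplifying.
Take A(k)=k/2 + 2, B(k)=1, C(k)=k**2 + 4*k + 6.
Solve (k/2 + 2)·f(k+1) − (1)·f(k) = k**2 + 4*k + 6.
Bound: deg f ≤ 1.
A polynomial solution: f(k) = 2*(k + 1).
Then R = B(k−1)f/C = 2*(k + 1)/(k**2 + 4*k + 6), so s_k = R(k)·t_k = 2**(2 - k)*(k + 1)*factorial(k + 3).
s_(k+1) − s_k = 2**(1 - k)*(k**2 + 4*k + 6)*factorial(k + 3) = t_k.
Σ_(k=3)^(8) t_k = s_(9) − s_(3) = 37422000 − (1440) = 37420560.

Σ = 37420560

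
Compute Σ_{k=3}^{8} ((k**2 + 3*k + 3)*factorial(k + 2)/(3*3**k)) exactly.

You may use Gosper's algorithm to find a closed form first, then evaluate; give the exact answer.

Σ = 5415400/243

Ratio r(k) = (k + 3)*(3*k + (k + 1)**2 + 6)/(3*(k**2 + 3*k + 3)).
A = k/3 + 1, B = 1, C = k**2 + 3*k + 3.
Set up (k/3 + 1)·f(k+1) − (1)·f(k) − (k**2 + 3*k + 3) = 0.
Bound: deg f ≤ 1.
Solving with deg f ≤ 1: f(k) = 3*(k + 2).
So s_k = (B(k−1)f/C)·t_k = (3*(k + 2)/(k**2 + 3*k + 3))·t_k = (k + 2)*factorial(k + 2)/3**k.
Δs = (k**2 + 3*k + 3)*factorial(k + 2)/(3*3**k), as required.
Σ_(k=3)^(8) t_k = s_(9) − s_(3) = 5420800/243 − (200/9) = 5415400/243.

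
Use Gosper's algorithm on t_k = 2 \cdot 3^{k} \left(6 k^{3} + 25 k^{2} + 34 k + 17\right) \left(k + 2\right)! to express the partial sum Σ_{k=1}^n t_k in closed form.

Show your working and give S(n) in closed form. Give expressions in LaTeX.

The ratio is 3*(6*k**4 + 61*k**3 + 231*k**2 + 388*k + 246)/(6*k**3 + 25*k**2 + 34*k + 17).
So A=3*k + 9 and B=1, with C=k**3 + 25*k**2/6 + 17*k/3 + 17/6.
Set up (3*k + 9)·f(k+1) − (1)·f(k) − (k**3 + 25*k**2/6 + 17*k/3 + 17/6) = 0.
Bound: deg f ≤ 2.
Solve for f: f(k) = (2*k**2 - k + 1)/6 (degree 2 ≤ 2).
Certificate R = B(k−1)f/C = (2*k**2 - k + 1)/(6*k**3 + 25*k**2 + 34*k + 17) gives s_k = 2*3**k*(2*k**2 - k + 1)*factorial(k + 2).
Check: Δs_k = 2*3**k*(6*k**3 + 25*k**2 + 34*k + 17)*factorial(k + 2). ✓
Σ_(k=1)^n t_k = s_(n+1) − s_(1) = (6*3**n*(2*n**2 + 3*n + 2)*factorial(n + 3)) − (72), i.e. 12*3**n*n**2*factorial(n + 3) + 18*3**n*n*factorial(n + 3) + 12*3**n*factorial(n + 3) - 72.

S(n) = 12 \cdot 3^{n} n^{2} \left(n + 3\right)! + 18 \cdot 3^{n} n \left(n + 3\right)! + 12 \cdot 3^{n} \left(n + 3\right)! - 72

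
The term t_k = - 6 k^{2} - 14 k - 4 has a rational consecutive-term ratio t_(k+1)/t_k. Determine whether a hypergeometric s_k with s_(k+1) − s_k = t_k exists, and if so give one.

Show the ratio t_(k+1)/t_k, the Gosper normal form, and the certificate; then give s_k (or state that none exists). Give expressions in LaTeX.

s_k = 2 k \left(- k^{2} - 2 k + 1\right)

r(k) = (3*k**2 + 13*k + 12)/(3*k**2 + 7*k + 2) after simplifying.
Gosper form: A/B · C(k+1)/C(k) with A=1, B=1, C=k**2 + 7*k/3 + 2/3.
Key eq: (1)·f(k+1) = (1)·f(k) + (k**2 + 7*k/3 + 2/3).
From deg A=0, deg B=0, deg C=2: d=3.
A polynomial solution: f(k) = k*(k**2 + 2*k - 1)/3.
R(k) = B(k−1)·f(k)/C(k) = k*(k**2 + 2*k - 1)/((k + 2)*(3*k + 1)); s_k = R·t_k = 2*k*(-k**2 - 2*k + 1).
Verify: -6*k**2 - 14*k - 4 matches t_k.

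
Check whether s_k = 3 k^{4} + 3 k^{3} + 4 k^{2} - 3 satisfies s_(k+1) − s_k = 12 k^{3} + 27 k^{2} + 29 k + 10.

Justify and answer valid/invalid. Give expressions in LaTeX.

s_(k+1) = 3*k**4 + 15*k**3 + 31*k**2 + 29*k + 7
s_(k+1) − s_k = 12*k**3 + 27*k**2 + 29*k + 10
(s_(k+1) − s_k) − t_k = 0

Valid: the claim telescopes to t_k.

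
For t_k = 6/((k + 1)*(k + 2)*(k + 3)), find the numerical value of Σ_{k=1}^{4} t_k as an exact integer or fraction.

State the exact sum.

Σ = 3/7

The ratio is (k + 1)/(k + 4).
Take A(k)=k + 1, B(k)=k + 4, C(k)=1.
Set up (k + 1)·f(k+1) − (k + 3)·f(k) − (1) = 0.
d = 2 from the (1,1,0) case.
Coefficient equations give f(k) = k*(k + 3)/4.
Then R = B(k−1)f/C = k*(k + 3)**2/4, so s_k = R(k)·t_k = 3*k*(k + 3)/(2*(k + 1)*(k + 2)).
Δs = 6/(k**3 + 6*k**2 + 11*k + 6), as required.
Σ_(k=1)^(4) t_k = s_(5) − s_(1) = 10/7 − (1) = 3/7.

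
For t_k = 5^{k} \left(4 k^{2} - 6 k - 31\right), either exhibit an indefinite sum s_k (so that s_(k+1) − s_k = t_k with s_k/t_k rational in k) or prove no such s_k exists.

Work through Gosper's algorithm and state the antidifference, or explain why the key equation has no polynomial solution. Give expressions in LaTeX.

r(k) = 5*(4*k**2 + 2*k - 33)/(4*k**2 - 6*k - 31) after simplifying.
Factor: A=5; B=1; C=k**2 - 3*k/2 - 31/4.
f must satisfy (5)·f(k+1) − (1)·f(k) = k**2 - 3*k/2 - 31/4.
d = 2 from the (0,0,2) case.
Coefficient equations give f(k) = (k**2 - 4*k - 4)/4.
Certificate R = B(k−1)f/C = (k**2 - 4*k - 4)/(4*k**2 - 6*k - 31) gives s_k = 5**k*(k**2 - 4*k - 4).
s_(k+1) − s_k = 5**k*(4*k**2 - 6*k - 31) = t_k.

s_k = 5^{k} \left(k^{2} - 4 k - 4\right)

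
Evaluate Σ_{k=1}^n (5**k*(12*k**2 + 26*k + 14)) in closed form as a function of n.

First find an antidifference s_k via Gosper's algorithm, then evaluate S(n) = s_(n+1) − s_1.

S(n) = 15*5**n*n**2 + 25*5**n*n + 15*5**n - 15

r(k) = 5*(6*k**2 + 25*k + 26)/(6*k**2 + 13*k + 7) after simplifying.
Take A(k)=5, B(k)=1, C(k)=k**2 + 13*k/6 + 7/6.
Solve (5)·f(k+1) − (1)·f(k) = k**2 + 13*k/6 + 7/6.
Degrees (0,0,2) ⇒ d ≤ 2.
Coefficient equations give f(k) = (3*k**2 - k + 1)/12.
So s_k = (B(k−1)f/C)·t_k = ((3*k**2 - k + 1)/(2*(k + 1)*(6*k + 7)))·t_k = 5**k*(3*k**2 - k + 1).
Δs = 5**k*(12*k**2 + 26*k + 14), as required.
s_(n+1) = 5**(n + 1)*(3*n**2 + 5*n + 3) and s_(1) = 15, so S(n) = 15*5**n*n**2 + 25*5**n*n + 15*5**n - 15.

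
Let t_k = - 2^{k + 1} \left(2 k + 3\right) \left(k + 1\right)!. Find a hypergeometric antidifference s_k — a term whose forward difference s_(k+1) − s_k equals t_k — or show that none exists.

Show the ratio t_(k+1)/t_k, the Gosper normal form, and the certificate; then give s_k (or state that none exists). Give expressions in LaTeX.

t_(k+1)/t_k = 2*(k + 2)*(2*k + 5)/(2*k + 3).
So A=2*k + 4 and B=1, with C=k + 3/2.
Solve (2*k + 4)·f(k+1) − (1)·f(k) = k + 3/2.
From deg A=1, deg B=0, deg C=1: d=0.
Solving with deg f ≤ 0: f(k) = 1/2.
Get s_k = R·t_k = -2**(k + 1)*factorial(k + 1) with R(k) = B(k−1)f(k)/C(k) = 1/(2*k + 3).
s_(k+1) − s_k = -2**(k + 1)*(2*k + 3)*factorial(k + 1) = t_k.

s_k = - 2^{k + 1} \left(k + 1\right)!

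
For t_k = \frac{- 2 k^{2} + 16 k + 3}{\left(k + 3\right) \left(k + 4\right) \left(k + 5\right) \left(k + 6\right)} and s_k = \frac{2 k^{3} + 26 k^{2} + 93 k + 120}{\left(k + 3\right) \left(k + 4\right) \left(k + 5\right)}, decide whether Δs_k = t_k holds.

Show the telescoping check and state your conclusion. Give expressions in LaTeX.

valid (s_(k+1) − s_k reduces to t_k)

s_(k+1) = (93*k + 2*(k + 1)**3 + 26*(k + 1)**2 + 213)/((k + 4)*(k + 5)*(k + 6))
s_(k+1) − s_k = (-2*k**2 + 16*k + 3)/(k**4 + 18*k**3 + 119*k**2 + 342*k + 360)
(s_(k+1) − s_k) − t_k = 0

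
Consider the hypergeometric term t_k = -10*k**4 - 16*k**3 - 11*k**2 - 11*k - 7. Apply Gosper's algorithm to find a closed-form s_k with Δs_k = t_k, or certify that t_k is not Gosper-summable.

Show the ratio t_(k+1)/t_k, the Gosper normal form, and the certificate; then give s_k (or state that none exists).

Step 1: r(k) = (10*k**4 + 56*k**3 + 119*k**2 + 121*k + 55)/(10*k**4 + 16*k**3 + 11*k**2 + 11*k + 7).
So A=1 and B=1, with C=k**4 + 8*k**3/5 + 11*k**2/10 + 11*k/10 + 7/10.
f must satisfy (1)·f(k+1) − (1)·f(k) = k**4 + 8*k**3/5 + 11*k**2/10 + 11*k/10 + 7/10.
Bound: deg f ≤ 5.
Coefficient equations give f(k) = k*(2*k**4 - k**3 - k**2 + 4*k + 3)/10.
Certificate R = B(k−1)f/C = k*(2*k**4 - k**3 - k**2 + 4*k + 3)/(10*k**4 + 16*k**3 + 11*k**2 + 11*k + 7) gives s_k = k*(-2*k**4 + k**3 + k**2 - 4*k - 3).
s_(k+1) − s_k = -10*k**4 - 16*k**3 - 11*k**2 - 11*k - 7 = t_k.

s_k = k*(-2*k**4 + k**3 + k**2 - 4*k - 3)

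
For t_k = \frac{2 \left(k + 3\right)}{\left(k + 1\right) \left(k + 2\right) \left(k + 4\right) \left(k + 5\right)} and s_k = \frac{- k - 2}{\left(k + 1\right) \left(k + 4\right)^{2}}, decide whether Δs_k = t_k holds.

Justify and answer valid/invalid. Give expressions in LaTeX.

s_(k+1) = (-k - 3)/((k + 2)*(k + 5)**2)
s_(k+1) − s_k = (-(k + 1)*(k + 3)*(k + 4)**2 + (k + 2)**2*(k + 5)**2)/((k + 1)*(k + 2)*(k + 4)**2*(k + 5)**2)
(s_(k+1) − s_k) − t_k = 2*(-3*k**2 - 21*k - 34)/(k**6 + 21*k**5 + 177*k**4 + 759*k**3 + 1722*k**2 + 1920*k + 800)

Invalid: residual \frac{2 \left(- 3 k^{2} - 21 k - 34\right)}{k^{6} + 21 k^{5} + 177 k^{4} + 759 k^{3} + 1722 k^{2} + 1920 k + 800} ≠ 0.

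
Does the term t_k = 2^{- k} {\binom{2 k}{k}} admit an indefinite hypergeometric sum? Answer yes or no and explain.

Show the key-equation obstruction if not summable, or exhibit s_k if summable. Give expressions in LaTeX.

No; the degree bound rules out any f.

Compute t_(k+1)/t_k: get (2*k + 1)/(k + 1).
Take A(k)=2*k + 1, B(k)=k + 1, C(k)=1.
Need (2*k + 1)·f(k+1) − (k)·f(k) = 1.
d = -1 from the (1,1,0) case.
Bound -1 < 0, so the key equation has no polynomial solution.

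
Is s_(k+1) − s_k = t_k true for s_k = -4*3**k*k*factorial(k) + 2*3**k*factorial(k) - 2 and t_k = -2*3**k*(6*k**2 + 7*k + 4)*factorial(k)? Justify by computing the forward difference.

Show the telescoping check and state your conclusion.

s_(k+1) = -12*3**k*k**2*factorial(k) - 18*3**k*k*factorial(k) - 6*3**k*factorial(k) - 2
s_(k+1) − s_k = -2*3**k*(6*k**2 + 7*k + 4)*factorial(k)
(s_(k+1) − s_k) − t_k = 0

Valid: the claim telescopes to t_k.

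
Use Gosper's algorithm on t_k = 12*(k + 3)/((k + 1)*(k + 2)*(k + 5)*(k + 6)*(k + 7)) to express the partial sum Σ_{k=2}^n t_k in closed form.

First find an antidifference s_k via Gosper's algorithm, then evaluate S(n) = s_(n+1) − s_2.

Ratio r(k) = (k + 1)*(k + 4)*(k + 5)/((k + 3)**2*(k + 8)).
Normal form (A,B,C) = (k + 1, k + 8, k**3 + 10*k**2 + 33*k + 36).
Key eq: (k + 1)·f(k+1) = (k + 7)·f(k) + (k**3 + 10*k**2 + 33*k + 36).
d = 6 from the (1,1,3) case.
Coefficient equations give f(k) = k*(k + 2)*(k + 3)*(k + 4)*(k**2 + 12*k + 41)/90.
Get s_k = R·t_k = 2*k*(k**2 + 12*k + 41)/(15*(k**3 + 12*k**2 + 41*k + 30)) with R(k) = B(k−1)f(k)/C(k) = k*(k + 2)*(k + 7)*(k**2 + 12*k + 41)/(90*(k + 3)).
Δs = 12*(k + 3)/(k**5 + 21*k**4 + 163*k**3 + 567*k**2 + 844*k + 420), as required.
Telescope: S(n) = s_(n+1) − s_(2) = 2*(n**3 + 15*n**2 + 68*n + 54)/(15*(n**3 + 15*n**2 + 68*n + 84)) − (23/210) = (n**3 + 15*n**2 + 68*n - 84)/(42*(n**3 + 15*n**2 + 68*n + 84)).

S(n) = (n**3 + 15*n**2 + 68*n - 84)/(42*(n**3 + 15*n**2 + 68*n + 84))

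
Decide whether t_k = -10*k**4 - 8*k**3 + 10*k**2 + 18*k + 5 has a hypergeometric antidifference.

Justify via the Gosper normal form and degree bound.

r(k) = (10*k**4 + 48*k**3 + 74*k**2 + 26*k - 15)/(10*k**4 + 8*k**3 - 10*k**2 - 18*k - 5) after simplifying.
Normal form (A,B,C) = (1, 1, k**4 + 4*k**3/5 - k**2 - 9*k/5 - 1/2).
Set up (1)·f(k+1) − (1)·f(k) − (k**4 + 4*k**3/5 - k**2 - 9*k/5 - 1/2) = 0.
Bound: deg f ≤ 5.
A polynomial solution: f(k) = k*(2*k**4 - 3*k**3 - 4*k**2 - 2*k + 2)/10.
Certificate R = B(k−1)f/C = k*(2*k**4 - 3*k**3 - 4*k**2 - 2*k + 2)/(10*k**4 + 8*k**3 - 10*k**2 - 18*k - 5) gives s_k = k*(-2*k**4 + 3*k**3 + 4*k**2 + 2*k - 2).
Verify: -10*k**4 - 8*k**3 + 10*k**2 + 18*k + 5 matches t_k.

Yes. s_k = k*(-2*k**4 + 3*k**3 + 4*k**2 + 2*k - 2).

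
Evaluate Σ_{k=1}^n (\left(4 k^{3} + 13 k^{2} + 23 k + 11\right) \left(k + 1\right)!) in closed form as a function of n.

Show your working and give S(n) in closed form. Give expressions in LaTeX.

S(n) = 4 n^{4} n! + 21 n^{3} n! + 41 n^{2} n! + 36 n n! + 12 n! - 12

r(k) = (4*k**4 + 33*k**3 + 111*k**2 + 173*k + 102)/(4*k**3 + 13*k**2 + 23*k + 11) after simplifying.
Gosper form: A/B · C(k+1)/C(k) with A=k + 2, B=1, C=k**3 + 13*k**2/4 + 23*k/4 + 11/4.
Solve (k + 2)·f(k+1) − (1)·f(k) = k**3 + 13*k**2/4 + 23*k/4 + 11/4.
Bound: deg f ≤ 2.
A polynomial solution: f(k) = (4*k**2 + k + 1)/4.
So s_k = (B(k−1)f/C)·t_k = ((4*k**2 + k + 1)/(4*k**3 + 13*k**2 + 23*k + 11))·t_k = (4*k**2 + k + 1)*factorial(k + 1).
Check: Δs_k = (4*k**3 + 13*k**2 + 23*k + 11)*factorial(k + 1). ✓
Telescope: S(n) = s_(n+1) − s_(1) = (4*n**2 + 9*n + 6)*factorial(n + 2) − (12) = 4*n**4*factorial(n) + 21*n**3*factorial(n) + 41*n**2*factorial(n) + 36*n*factorial(n) + 12*factorial(n) - 12.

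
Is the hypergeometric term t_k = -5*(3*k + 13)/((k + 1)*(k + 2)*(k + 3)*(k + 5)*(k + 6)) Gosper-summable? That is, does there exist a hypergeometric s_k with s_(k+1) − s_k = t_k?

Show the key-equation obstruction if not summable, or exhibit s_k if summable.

Compute t_(k+1)/t_k: get (k + 1)*(k + 5)*(3*k + 16)/((k + 4)*(k + 7)*(3*k + 13)).
So A=k + 1 and B=k + 7, with C=k**2 + 25*k/3 + 52/3.
Set up (k + 1)·f(k+1) − (k + 6)·f(k) − (k**2 + 25*k/3 + 52/3) = 0.
From deg A=1, deg B=1, deg C=2: d=5.
Match coefficients ⇒ f(k) = k*(k + 3)*(k + 4)*(k**2 + 8*k + 17)/30.
So s_k = (B(k−1)f/C)·t_k = (k*(k + 3)*(k + 6)*(k**2 + 8*k + 17)/(10*(3*k + 13)))·t_k = k*(-k**2 - 8*k - 17)/(2*(k**3 + 8*k**2 + 17*k + 10)).
s_(k+1) − s_k = 5*(-3*k - 13)/(k**5 + 17*k**4 + 107*k**3 + 307*k**2 + 396*k + 180) = t_k.

Yes. s_k = k*(-k**2 - 8*k - 17)/(2*(k**3 + 8*k**2 + 17*k + 10)).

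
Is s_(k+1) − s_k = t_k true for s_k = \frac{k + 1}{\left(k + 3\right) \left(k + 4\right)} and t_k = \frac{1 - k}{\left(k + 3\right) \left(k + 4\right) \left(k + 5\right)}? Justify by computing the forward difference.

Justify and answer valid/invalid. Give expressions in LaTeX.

valid (s_(k+1) − s_k reduces to t_k)

s_(k+1) = (k + 2)/((k + 4)*(k + 5))
s_(k+1) − s_k = (1 - k)/(k**3 + 12*k**2 + 47*k + 60)
(s_(k+1) − s_k) − t_k = 0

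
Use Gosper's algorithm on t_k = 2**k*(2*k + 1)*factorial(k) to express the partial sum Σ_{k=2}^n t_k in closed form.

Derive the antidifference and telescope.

r(k) = 2*(k + 1)*(2*k + 3)/(2*k + 1) after simplifying.
So A=2*k + 2 and B=1, with C=k + 1/2.
Key eq: (2*k + 2)·f(k+1) = (1)·f(k) + (k + 1/2).
Degrees (1,0,1) ⇒ d ≤ 0.
Solve for f: f(k) = 1/2 (degree 0 ≤ 0).
So s_k = (B(k−1)f/C)·t_k = (1/(2*k + 1))·t_k = 2**k*factorial(k).
Verify: 2**k*(2*k + 1)*factorial(k) matches t_k.
Evaluate: s_(n+1) = 2**(n + 1)*factorial(n + 1); subtract s_(2) = 8 ⇒ S(n) = 2*2**n*factorial(n + 1) - 8.

S(n) = 2*2**n*factorial(n + 1) - 8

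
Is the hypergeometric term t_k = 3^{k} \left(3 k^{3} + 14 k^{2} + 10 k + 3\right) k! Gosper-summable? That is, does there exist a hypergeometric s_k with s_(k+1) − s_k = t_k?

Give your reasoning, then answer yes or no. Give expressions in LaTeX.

Yes. s_k = 3^{k} \left(k - 1\right) \left(k + 3\right) k!.

Ratio r(k) = 3*(3*k**4 + 26*k**3 + 70*k**2 + 77*k + 30)/(3*k**3 + 14*k**2 + 10*k + 3).
Factor: A=3*k + 3; B=1; C=k**3 + 14*k**2/3 + 10*k/3 + 1.
Key eq: (3*k + 3)·f(k+1) = (1)·f(k) + (k**3 + 14*k**2/3 + 10*k/3 + 1).
Degrees (1,0,3) ⇒ d ≤ 2.
Solving with deg f ≤ 2: f(k) = (k - 1)*(k + 3)/3.
Then R = B(k−1)f/C = (k - 1)*(k + 3)/(3*k**3 + 14*k**2 + 10*k + 3), so s_k = R(k)·t_k = 3**k*(k - 1)*(k + 3)*factorial(k).
s_(k+1) − s_k = 3**k*(3*k**3 + 14*k**2 + 10*k + 3)*factorial(k) = t_k.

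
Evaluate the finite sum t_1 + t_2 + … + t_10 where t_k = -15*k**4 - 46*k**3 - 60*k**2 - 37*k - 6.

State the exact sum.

Compute t_(k+1)/t_k: get (15*k**4 + 106*k**3 + 288*k**2 + 355*k + 164)/(15*k**4 + 46*k**3 + 60*k**2 + 37*k + 6).
So A=1 and B=1, with C=k**4 + 46*k**3/15 + 4*k**2 + 37*k/15 + 2/5.
Key eq: (1)·f(k+1) = (1)·f(k) + (k**4 + 46*k**3/15 + 4*k**2 + 37*k/15 + 2/5).
d = 5 from the (0,0,4) case.
Solve for f: f(k) = k*(3*k**4 + 4*k**3 + 2*k**2 - 3)/15 (degree 5 ≤ 5).
Certificate R = B(k−1)f/C = k*(3*k**4 + 4*k**3 + 2*k**2 - 3)/(15*k**4 + 46*k**3 + 60*k**2 + 37*k + 6) gives s_k = k*(-3*k**4 - 4*k**3 - 2*k**2 + 3).
s_(k+1) − s_k = -15*k**4 - 46*k**3 - 60*k**2 - 37*k - 6 = t_k.
Telescoping: Σ = s_(11) − s_(1) = -544346 − (-6) = -544340.

Σ = -544340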